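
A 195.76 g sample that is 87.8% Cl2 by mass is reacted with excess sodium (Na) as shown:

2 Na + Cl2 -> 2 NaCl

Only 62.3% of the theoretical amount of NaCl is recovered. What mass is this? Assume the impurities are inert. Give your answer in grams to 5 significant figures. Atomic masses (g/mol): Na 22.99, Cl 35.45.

Pure Cl2 available = 195.76 g × 0.878 = 171.877 g.
M(Cl2) = 2(35.45) = 70.90 g/mol.
M(NaCl) = 22.99 + 35.45 = 58.44 g/mol.
n(Cl2) = 171.877 g / 70.90 g/mol = 2.42422 mol.
From the equation the Cl2:NaCl mole ratio is 1:2, so n(NaCl) = 2.42422 × 2/1 = 4.84844 mol.
Mass of NaCl = 4.84844 mol × 58.44 g/mol = 283.343 g.
Actual mass collected = 283.343 g × 0.623 = 176.523 g.

176.52 g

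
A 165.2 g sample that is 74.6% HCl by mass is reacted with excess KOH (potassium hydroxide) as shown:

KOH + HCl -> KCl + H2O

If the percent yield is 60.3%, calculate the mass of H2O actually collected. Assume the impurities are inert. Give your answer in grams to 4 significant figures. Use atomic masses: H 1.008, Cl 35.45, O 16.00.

Pure HCl available = 165.2 g × 0.746 = 123.24 g.
M(HCl) = 1.008 + 35.45 = 36.458 g/mol.
M(H2O) = 2(1.008) + 16.00 = 18.016 g/mol.
n(HCl) = 123.24 g / 36.458 g/mol = 3.3803 mol.
From the equation the HCl:H2O mole ratio is 1:1, so n(H2O) = 3.3803 × 1/1 = 3.3803 mol.
Mass of H2O = 3.3803 mol × 18.016 g/mol = 60.900 g.
Actual mass collected = 60.900 g × 0.603 = 36.722 g.

36.72 g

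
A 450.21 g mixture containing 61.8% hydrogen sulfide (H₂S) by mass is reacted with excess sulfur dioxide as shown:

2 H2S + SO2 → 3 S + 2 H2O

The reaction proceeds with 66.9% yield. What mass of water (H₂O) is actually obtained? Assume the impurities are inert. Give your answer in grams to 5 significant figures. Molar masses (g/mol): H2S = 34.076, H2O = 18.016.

98.410 g

Pure H2S available = 450.21 g × 0.618 = 278.230 g.
n(H2S) = 278.230 g / 34.076 g/mol = 8.16498 mol.
From the equation the H2S:H2O mole ratio is 2:2, so n(H2O) = 8.16498 × 2/2 = 8.16498 mol.
Mass of H2O = 8.16498 mol × 18.016 g/mol = 147.100 g.
Actual mass collected = 147.100 g × 0.669 = 98.4101 g.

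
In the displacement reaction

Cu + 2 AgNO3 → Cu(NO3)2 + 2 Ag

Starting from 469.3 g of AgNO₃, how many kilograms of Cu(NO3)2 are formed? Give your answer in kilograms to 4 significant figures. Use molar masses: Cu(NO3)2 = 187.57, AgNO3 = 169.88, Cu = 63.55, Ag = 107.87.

n(AgNO3) = 469.30 g / 169.88 g/mol = 2.7625 mol.
From the equation the AgNO3:Cu(NO3)2 mole ratio is 2:1, so n(Cu(NO3)2) = 2.7625 × 1/2 = 1.3813 mol.
Mass of Cu(NO3)2 = 1.3813 mol × 187.57 g/mol = 259.08 g.
Converting to kg: 259.08 g = 0.2591 kg.

0.2591 kg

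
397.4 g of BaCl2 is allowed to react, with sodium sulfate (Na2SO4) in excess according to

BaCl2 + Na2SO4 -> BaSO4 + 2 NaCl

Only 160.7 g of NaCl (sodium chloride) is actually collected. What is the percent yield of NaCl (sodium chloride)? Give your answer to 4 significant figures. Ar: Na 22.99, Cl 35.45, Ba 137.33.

M(BaCl2) = 137.33 + 2(35.45) = 208.23 g/mol.
M(NaCl) = 22.99 + 35.45 = 58.44 g/mol.
n(BaCl2) = 397.40 g / 208.23 g/mol = 1.9085 mol.
From the equation the BaCl2:NaCl mole ratio is 1:2, so n(NaCl) = 1.9085 × 2/1 = 3.8169 mol.
Mass of NaCl = 3.8169 mol × 58.44 g/mol = 223.06 g.
This is the theoretical yield. Percent yield = 160.7 g / 223.06 g × 100% = 72.043%.

72.04 %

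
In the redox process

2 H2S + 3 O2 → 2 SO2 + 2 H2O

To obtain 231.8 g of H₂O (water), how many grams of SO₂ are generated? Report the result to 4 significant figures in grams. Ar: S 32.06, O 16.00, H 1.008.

824.2 g

M(H2O) = 2(1.008) + 16.00 = 18.016 g/mol.
M(SO2) = 32.06 + 2(16.00) = 64.06 g/mol.
n(H2O) = 231.80 g / 18.016 g/mol = 12.866 mol.
From the equation the H2O:SO2 mole ratio is 2:2, so n(SO2) = 12.866 × 2/2 = 12.866 mol.
Mass of SO2 = 12.866 mol × 64.06 g/mol = 824.22 g.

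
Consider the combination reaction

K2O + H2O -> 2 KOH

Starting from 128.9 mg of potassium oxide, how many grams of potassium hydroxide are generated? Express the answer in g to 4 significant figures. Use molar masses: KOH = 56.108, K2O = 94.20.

Convert: 128.9 mg = 0.12890 g.
n(K2O) = 0.12890 g / 94.20 g/mol = 0.0013684 mol.
From the equation the K2O:KOH mole ratio is 1:2, so n(KOH) = 0.0013684 × 2/1 = 0.0027367 mol.
Mass of KOH = 0.0027367 mol × 56.108 g/mol = 0.15355 g.

0.1536 g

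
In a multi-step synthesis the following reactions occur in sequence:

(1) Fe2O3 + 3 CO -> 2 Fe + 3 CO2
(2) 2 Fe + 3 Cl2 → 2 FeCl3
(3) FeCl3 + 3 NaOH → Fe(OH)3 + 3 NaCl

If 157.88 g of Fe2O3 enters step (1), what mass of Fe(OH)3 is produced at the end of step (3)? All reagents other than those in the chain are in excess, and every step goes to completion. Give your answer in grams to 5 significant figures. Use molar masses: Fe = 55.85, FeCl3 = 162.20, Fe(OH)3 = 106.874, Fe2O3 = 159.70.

211.31 g

n(Fe2O3) = 157.88 / 159.70 = 0.988604 mol.
Reaction (1): Fe2O3→Fe ratio 1:2 ⇒ n(Fe) = 1.97721 mol.
Reaction (2): Fe→FeCl3 ratio 2:2 ⇒ n(FeCl3) = 1.97721 mol.
Reaction (3): FeCl3→Fe(OH)3 ratio 1:1 ⇒ n(Fe(OH)3) = 1.97721 mol.
Mass of Fe(OH)3 = 1.97721 × 106.874 = 211.312 g.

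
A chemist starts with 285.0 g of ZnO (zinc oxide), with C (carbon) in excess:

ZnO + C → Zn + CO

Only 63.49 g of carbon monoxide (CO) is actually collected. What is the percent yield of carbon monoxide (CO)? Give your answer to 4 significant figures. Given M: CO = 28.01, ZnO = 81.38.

64.72 %

n(ZnO) = 285.00 g / 81.38 g/mol = 3.5021 mol.
From the equation the ZnO:CO mole ratio is 1:1, so n(CO) = 3.5021 × 1/1 = 3.5021 mol.
Mass of CO = 3.5021 mol × 28.01 g/mol = 98.094 g.
This is the theoretical yield. Percent yield = 63.49 g / 98.094 g × 100% = 64.724%.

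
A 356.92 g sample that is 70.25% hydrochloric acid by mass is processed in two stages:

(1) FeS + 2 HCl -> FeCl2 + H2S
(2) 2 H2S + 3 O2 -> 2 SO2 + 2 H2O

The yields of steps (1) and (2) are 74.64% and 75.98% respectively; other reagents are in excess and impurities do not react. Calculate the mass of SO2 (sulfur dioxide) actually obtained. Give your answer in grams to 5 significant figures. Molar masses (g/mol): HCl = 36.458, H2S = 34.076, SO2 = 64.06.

Pure HCl = 356.92 × 0.7025 = 250.736 g.
n(HCl) = 250.736 / 36.458 = 6.87740 mol.
Step 1 (HCl:H2S = 2:1): theoretical n(H2S) = 3.43870 mol; at 74.64% yield, n(H2S) = 2.56665 mol.
Step 2 (H2S:SO2 = 2:2): theoretical n(SO2) = 2.56665 mol, so theoretical mass = 2.56665 × 64.06 = 164.419 g.
At 75.98% yield, actual mass of SO2 = 164.419 × 0.7598 = 124.926 g.

124.93 g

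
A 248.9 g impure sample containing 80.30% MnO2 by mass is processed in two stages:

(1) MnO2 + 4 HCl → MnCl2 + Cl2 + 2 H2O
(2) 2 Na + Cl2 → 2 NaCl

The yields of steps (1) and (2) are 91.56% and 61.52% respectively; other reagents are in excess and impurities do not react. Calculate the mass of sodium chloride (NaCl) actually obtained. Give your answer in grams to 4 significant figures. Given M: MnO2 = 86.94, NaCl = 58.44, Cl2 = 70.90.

151.4 g

Pure MnO2 = 248.9 × 0.8030 = 199.87 g.
n(MnO2) = 199.87 / 86.94 = 2.2989 mol.
Step 1 (MnO2:Cl2 = 1:1): theoretical n(Cl2) = 2.2989 mol; at 91.56% yield, n(Cl2) = 2.1049 mol.
Step 2 (Cl2:NaCl = 1:2): theoretical n(NaCl) = 4.2098 mol, so theoretical mass = 4.2098 × 58.44 = 246.02 g.
At 61.52% yield, actual mass of NaCl = 246.02 × 0.6152 = 151.35 g.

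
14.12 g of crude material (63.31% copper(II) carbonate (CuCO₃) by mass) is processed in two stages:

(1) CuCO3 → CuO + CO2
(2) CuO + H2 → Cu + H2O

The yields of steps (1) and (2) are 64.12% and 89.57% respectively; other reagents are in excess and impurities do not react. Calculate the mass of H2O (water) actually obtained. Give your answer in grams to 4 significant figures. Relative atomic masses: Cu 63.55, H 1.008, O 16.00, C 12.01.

0.7486 g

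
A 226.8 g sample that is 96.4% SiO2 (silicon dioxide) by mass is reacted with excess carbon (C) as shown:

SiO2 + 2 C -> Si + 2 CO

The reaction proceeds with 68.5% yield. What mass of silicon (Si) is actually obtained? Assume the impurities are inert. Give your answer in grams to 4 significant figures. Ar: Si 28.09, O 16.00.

Pure SiO2 available = 226.8 g × 0.964 = 218.64 g.
M(SiO2) = 28.09 + 2(16.00) = 60.09 g/mol.
M(Si) = 28.09 g/mol.
n(SiO2) = 218.64 g / 60.09 g/mol = 3.6385 mol.
From the equation the SiO2:Si mole ratio is 1:1, so n(Si) = 3.6385 × 1/1 = 3.6385 mol.
Mass of Si = 3.6385 mol × 28.09 g/mol = 102.20 g.
Actual mass collected = 102.20 g × 0.685 = 70.010 g.

70.01 g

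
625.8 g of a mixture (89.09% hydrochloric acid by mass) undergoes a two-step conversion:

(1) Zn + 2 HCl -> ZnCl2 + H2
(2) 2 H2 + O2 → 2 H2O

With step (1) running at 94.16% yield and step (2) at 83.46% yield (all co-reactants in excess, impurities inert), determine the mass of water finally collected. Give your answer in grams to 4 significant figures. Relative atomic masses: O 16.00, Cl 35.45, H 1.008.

Pure HCl = 625.8 × 0.8909 = 557.53 g.
M(HCl) = 1.008 + 35.45 = 36.458 g/mol.
M(H2O) = 2(1.008) + 16.00 = 18.016 g/mol.
n(HCl) = 557.53 / 36.458 = 15.292 mol.
Step 1 (HCl:H2 = 2:1): theoretical n(H2) = 7.6461 mol; at 94.16% yield, n(H2) = 7.1996 mol.
Step 2 (H2:H2O = 2:2): theoretical n(H2O) = 7.1996 mol, so theoretical mass = 7.1996 × 18.016 = 129.71 g.
At 83.46% yield, actual mass of H2O = 129.71 × 0.8346 = 108.25 g.

108.3 g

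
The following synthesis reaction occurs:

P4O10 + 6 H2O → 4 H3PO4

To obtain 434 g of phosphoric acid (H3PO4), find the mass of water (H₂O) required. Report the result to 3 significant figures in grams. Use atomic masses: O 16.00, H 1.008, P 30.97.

120 g

M(H3PO4) = 3(1.008) + 30.97 + 4(16.00) = 97.994 g/mol.
M(H2O) = 2(1.008) + 16.00 = 18.016 g/mol.
n(H3PO4) = 434.0 g / 97.994 g/mol = 4.429 mol.
From the equation the H3PO4:H2O mole ratio is 4:6, so n(H2O) = 4.429 × 6/4 = 6.643 mol.
Mass of H2O = 6.643 mol × 18.016 g/mol = 119.7 g.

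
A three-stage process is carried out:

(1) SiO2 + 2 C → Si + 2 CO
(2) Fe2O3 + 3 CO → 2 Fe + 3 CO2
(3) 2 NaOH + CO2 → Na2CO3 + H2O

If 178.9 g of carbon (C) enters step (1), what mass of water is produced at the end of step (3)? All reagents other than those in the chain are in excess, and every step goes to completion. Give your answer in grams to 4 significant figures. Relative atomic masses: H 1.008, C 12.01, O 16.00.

268.4 g

M(C) = 12.01 g/mol.
M(H2O) = 2(1.008) + 16.00 = 18.016 g/mol.
n(C) = 178.9 / 12.01 = 14.896 mol.
Reaction (1): C→CO ratio 2:2 ⇒ n(CO) = 14.896 mol.
Reaction (2): CO→CO2 ratio 3:3 ⇒ n(CO2) = 14.896 mol.
Reaction (3): CO2→H2O ratio 1:1 ⇒ n(H2O) = 14.896 mol.
Mass of H2O = 14.896 × 18.016 = 268.36 g.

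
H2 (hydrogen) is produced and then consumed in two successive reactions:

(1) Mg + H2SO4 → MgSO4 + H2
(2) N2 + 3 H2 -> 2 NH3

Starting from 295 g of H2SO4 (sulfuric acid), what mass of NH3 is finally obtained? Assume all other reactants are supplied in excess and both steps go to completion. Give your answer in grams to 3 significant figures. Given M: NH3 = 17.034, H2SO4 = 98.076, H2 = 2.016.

34.2 g

n(H2SO4) = 295.0 / 98.076 = 3.008 mol.
Step 1 gives a 1:1 ratio of H2SO4 to H2, so n(H2) = 3.008 mol.
In step 2 the H2:NH3 ratio is 3:2, so n(NH3) = 2.005 mol.
Mass of NH3 = 2.005 × 17.034 = 34.16 g.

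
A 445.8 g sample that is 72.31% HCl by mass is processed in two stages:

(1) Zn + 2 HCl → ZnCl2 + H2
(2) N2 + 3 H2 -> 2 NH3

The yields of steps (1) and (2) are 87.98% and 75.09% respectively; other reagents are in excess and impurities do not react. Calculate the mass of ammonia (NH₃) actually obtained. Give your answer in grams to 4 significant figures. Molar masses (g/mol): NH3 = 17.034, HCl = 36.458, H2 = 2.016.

Pure HCl = 445.8 × 0.7231 = 322.36 g.
n(HCl) = 322.36 / 36.458 = 8.8419 mol.
Step 1 (HCl:H2 = 2:1): theoretical n(H2) = 4.4209 mol; at 87.98% yield, n(H2) = 3.8896 mol.
Step 2 (H2:NH3 = 3:2): theoretical n(NH3) = 2.5930 mol, so theoretical mass = 2.5930 × 17.034 = 44.170 g.
At 75.09% yield, actual mass of NH3 = 44.170 × 0.7509 = 33.167 g.

33.17 g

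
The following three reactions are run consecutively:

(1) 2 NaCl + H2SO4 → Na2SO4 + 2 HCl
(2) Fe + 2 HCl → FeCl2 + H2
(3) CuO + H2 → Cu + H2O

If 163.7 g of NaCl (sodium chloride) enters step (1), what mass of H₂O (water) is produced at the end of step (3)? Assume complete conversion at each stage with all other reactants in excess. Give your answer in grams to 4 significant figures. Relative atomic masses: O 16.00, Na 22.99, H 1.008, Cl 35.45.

25.23 g

M(NaCl) = 22.99 + 35.45 = 58.44 g/mol.
M(H2O) = 2(1.008) + 16.00 = 18.016 g/mol.
n(NaCl) = 163.7 / 58.44 = 2.8012 mol.
Reaction (1): NaCl→HCl ratio 2:2 ⇒ n(HCl) = 2.8012 mol.
Reaction (2): HCl→H2 ratio 2:1 ⇒ n(H2) = 1.4006 mol.
Reaction (3): H2→H2O ratio 1:1 ⇒ n(H2O) = 1.4006 mol.
Mass of H2O = 1.4006 × 18.016 = 25.233 g.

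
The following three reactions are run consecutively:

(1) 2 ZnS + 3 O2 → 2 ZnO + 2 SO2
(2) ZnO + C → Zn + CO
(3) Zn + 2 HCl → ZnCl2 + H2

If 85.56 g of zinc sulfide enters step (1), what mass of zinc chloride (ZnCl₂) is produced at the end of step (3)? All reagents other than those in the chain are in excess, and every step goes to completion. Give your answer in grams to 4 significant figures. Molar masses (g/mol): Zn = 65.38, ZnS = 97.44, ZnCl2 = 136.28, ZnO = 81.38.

n(ZnS) = 85.56 / 97.44 = 0.87808 mol.
Reaction (1): ZnS→ZnO ratio 2:2 ⇒ n(ZnO) = 0.87808 mol.
Reaction (2): ZnO→Zn ratio 1:1 ⇒ n(Zn) = 0.87808 mol.
Reaction (3): Zn→ZnCl2 ratio 1:1 ⇒ n(ZnCl2) = 0.87808 mol.
Mass of ZnCl2 = 0.87808 × 136.28 = 119.66 g.

119.7 g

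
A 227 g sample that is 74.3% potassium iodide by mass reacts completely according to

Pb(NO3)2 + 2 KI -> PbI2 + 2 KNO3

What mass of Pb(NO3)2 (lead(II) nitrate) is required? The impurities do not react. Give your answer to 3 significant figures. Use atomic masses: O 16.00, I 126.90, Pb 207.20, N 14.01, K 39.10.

Mass of pure KI = 227 g × 0.743 = 168.7 g.
M(KI) = 39.10 + 126.90 = 166.00 g/mol.
M(Pb(NO3)2) = 207.20 + 2(14.01) + 6(16.00) = 331.22 g/mol.
n(KI) = 168.7 g / 166.00 g/mol = 1.016 mol.
From the equation the KI:Pb(NO3)2 mole ratio is 2:1, so n(Pb(NO3)2) = 1.016 × 1/2 = 0.5080 mol.
Mass of Pb(NO3)2 = 0.5080 mol × 331.22 g/mol = 168.3 g.

168 g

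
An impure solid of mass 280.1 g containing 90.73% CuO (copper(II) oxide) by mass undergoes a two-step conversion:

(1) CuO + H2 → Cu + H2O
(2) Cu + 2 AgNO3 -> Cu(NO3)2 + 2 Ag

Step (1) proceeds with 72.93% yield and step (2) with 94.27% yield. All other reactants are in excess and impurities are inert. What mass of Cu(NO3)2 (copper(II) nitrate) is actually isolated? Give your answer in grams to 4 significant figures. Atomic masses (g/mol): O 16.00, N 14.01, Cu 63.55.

Pure CuO = 280.1 × 0.9073 = 254.13 g.
M(CuO) = 63.55 + 16.00 = 79.55 g/mol.
M(Cu(NO3)2) = 63.55 + 2(14.01) + 6(16.00) = 187.57 g/mol.
n(CuO) = 254.13 / 79.55 = 3.1947 mol.
Step 1 (CuO:Cu = 1:1): theoretical n(Cu) = 3.1947 mol; at 72.93% yield, n(Cu) = 2.3299 mol.
Step 2 (Cu:Cu(NO3)2 = 1:1): theoretical n(Cu(NO3)2) = 2.3299 mol, so theoretical mass = 2.3299 × 187.57 = 437.01 g.
At 94.27% yield, actual mass of Cu(NO3)2 = 437.01 × 0.9427 = 411.97 g.

412.0 g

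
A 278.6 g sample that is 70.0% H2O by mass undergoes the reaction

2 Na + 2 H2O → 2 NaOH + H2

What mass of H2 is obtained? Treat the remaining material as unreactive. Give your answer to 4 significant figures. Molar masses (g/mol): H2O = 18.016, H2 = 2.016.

10.91 g

Mass of pure H2O = 278.6 g × 0.700 = 195.02 g.
n(H2O) = 195.02 g / 18.016 g/mol = 10.825 mol.
From the equation the H2O:H2 mole ratio is 2:1, so n(H2) = 10.825 × 1/2 = 5.4124 mol.
Mass of H2 = 5.4124 mol × 2.016 g/mol = 10.911 g.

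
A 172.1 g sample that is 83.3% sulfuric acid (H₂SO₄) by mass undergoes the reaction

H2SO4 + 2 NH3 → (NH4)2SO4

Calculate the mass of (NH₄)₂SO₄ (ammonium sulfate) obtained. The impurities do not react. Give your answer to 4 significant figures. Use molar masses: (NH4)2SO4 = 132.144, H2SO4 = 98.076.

193.2 g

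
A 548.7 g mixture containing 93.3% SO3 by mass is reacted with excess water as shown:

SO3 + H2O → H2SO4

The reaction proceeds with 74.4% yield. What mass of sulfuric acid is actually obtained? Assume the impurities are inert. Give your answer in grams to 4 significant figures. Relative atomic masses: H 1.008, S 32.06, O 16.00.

466.6 g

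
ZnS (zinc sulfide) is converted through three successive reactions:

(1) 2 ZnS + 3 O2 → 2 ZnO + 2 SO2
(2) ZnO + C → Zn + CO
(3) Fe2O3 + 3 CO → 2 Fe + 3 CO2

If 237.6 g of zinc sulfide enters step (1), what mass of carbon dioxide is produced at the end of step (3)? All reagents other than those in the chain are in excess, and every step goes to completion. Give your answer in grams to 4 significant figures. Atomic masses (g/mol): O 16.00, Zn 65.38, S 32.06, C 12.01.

107.3 g

M(ZnS) = 65.38 + 32.06 = 97.44 g/mol.
M(CO2) = 12.01 + 2(16.00) = 44.01 g/mol.
n(ZnS) = 237.6 / 97.44 = 2.4384 mol.
Reaction (1): ZnS→ZnO ratio 2:2 ⇒ n(ZnO) = 2.4384 mol.
Reaction (2): ZnO→CO ratio 1:1 ⇒ n(CO) = 2.4384 mol.
Reaction (3): CO→CO2 ratio 3:3 ⇒ n(CO2) = 2.4384 mol.
Mass of CO2 = 2.4384 × 44.01 = 107.32 g.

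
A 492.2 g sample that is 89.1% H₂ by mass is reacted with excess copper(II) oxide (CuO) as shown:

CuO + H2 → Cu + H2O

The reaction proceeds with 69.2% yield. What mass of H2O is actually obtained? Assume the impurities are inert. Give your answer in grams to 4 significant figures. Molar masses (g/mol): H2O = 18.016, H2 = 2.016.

2712 g

Pure H2 available = 492.2 g × 0.891 = 438.55 g.
n(H2) = 438.55 g / 2.016 g/mol = 217.53 mol.
From the equation the H2:H2O mole ratio is 1:1, so n(H2O) = 217.53 × 1/1 = 217.53 mol.
Mass of H2O = 217.53 mol × 18.016 g/mol = 3919.1 g.
Actual mass collected = 3919.1 g × 0.692 = 2712.0 g.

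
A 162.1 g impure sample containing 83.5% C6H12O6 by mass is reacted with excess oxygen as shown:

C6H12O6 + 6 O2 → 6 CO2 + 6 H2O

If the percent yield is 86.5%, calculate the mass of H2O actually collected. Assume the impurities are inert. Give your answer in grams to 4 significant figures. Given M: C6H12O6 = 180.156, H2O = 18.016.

70.25 g

Pure C6H12O6 available = 162.1 g × 0.835 = 135.35 g.
n(C6H12O6) = 135.35 g / 180.156 g/mol = 0.75131 mol.
From the equation the C6H12O6:H2O mole ratio is 1:6, so n(H2O) = 0.75131 × 6/1 = 4.5079 mol.
Mass of H2O = 4.5079 mol × 18.016 g/mol = 81.214 g.
Actual mass collected = 81.214 g × 0.865 = 70.250 g.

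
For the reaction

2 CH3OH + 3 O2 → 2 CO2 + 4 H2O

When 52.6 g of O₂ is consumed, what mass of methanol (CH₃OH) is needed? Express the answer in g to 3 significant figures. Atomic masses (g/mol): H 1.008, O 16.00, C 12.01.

M(O2) = 2(16.00) = 32.00 g/mol.
M(CH3OH) = 12.01 + 4(1.008) + 16.00 = 32.042 g/mol.
n(O2) = 52.60 g / 32.00 g/mol = 1.644 mol.
From the equation the O2:CH3OH mole ratio is 3:2, so n(CH3OH) = 1.644 × 2/3 = 1.096 mol.
Mass of CH3OH = 1.096 mol × 32.042 g/mol = 35.11 g.

35.1 g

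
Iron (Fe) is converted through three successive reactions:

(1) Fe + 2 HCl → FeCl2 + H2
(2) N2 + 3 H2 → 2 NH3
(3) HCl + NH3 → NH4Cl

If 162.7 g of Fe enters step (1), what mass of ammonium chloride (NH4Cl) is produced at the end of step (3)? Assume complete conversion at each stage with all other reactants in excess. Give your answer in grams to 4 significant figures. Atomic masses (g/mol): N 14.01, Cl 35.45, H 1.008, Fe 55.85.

103.9 g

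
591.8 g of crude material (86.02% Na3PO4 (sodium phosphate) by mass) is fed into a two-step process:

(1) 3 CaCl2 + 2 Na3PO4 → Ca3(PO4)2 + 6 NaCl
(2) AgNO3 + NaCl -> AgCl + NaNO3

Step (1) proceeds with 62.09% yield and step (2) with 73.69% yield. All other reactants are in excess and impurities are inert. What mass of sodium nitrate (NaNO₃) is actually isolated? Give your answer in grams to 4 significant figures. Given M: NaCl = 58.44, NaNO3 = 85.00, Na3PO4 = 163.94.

Pure Na3PO4 = 591.8 × 0.8602 = 509.07 g.
n(Na3PO4) = 509.07 / 163.94 = 3.1052 mol.
Step 1 (Na3PO4:NaCl = 2:6): theoretical n(NaCl) = 9.3156 mol; at 62.09% yield, n(NaCl) = 5.7841 mol.
Step 2 (NaCl:NaNO3 = 1:1): theoretical n(NaNO3) = 5.7841 mol, so theoretical mass = 5.7841 × 85.00 = 491.64 g.
At 73.69% yield, actual mass of NaNO3 = 491.64 × 0.7369 = 362.29 g.

362.3 g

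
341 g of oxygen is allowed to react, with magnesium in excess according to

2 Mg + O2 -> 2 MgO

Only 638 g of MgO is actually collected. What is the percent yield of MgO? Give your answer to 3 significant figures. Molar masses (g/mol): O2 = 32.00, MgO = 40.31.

74.3 %

n(O2) = 341.0 g / 32.00 g/mol = 10.66 mol.
From the equation the O2:MgO mole ratio is 1:2, so n(MgO) = 10.66 × 2/1 = 21.31 mol.
Mass of MgO = 21.31 mol × 40.31 g/mol = 859.1 g.
This is the theoretical yield. Percent yield = 638 g / 859.1 g × 100% = 74.26%.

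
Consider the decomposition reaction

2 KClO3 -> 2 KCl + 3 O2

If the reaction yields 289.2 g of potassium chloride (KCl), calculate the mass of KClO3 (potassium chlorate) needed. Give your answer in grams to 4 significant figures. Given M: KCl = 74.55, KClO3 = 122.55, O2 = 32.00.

n(KCl) = 289.20 g / 74.55 g/mol = 3.8793 mol.
From the equation the KCl:KClO3 mole ratio is 2:2, so n(KClO3) = 3.8793 × 2/2 = 3.8793 mol.
Mass of KClO3 = 3.8793 mol × 122.55 g/mol = 475.41 g.

475.4 g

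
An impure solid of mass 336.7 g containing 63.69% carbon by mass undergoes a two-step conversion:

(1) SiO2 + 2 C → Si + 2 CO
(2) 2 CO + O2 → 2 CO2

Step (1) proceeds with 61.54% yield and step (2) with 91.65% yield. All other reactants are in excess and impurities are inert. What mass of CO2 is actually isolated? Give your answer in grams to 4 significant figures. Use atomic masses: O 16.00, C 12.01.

Pure C = 336.7 × 0.6369 = 214.44 g.
M(C) = 12.01 g/mol.
M(CO2) = 12.01 + 2(16.00) = 44.01 g/mol.
n(C) = 214.44 / 12.01 = 17.855 mol.
Step 1 (C:CO = 2:2): theoretical n(CO) = 17.855 mol; at 61.54% yield, n(CO) = 10.988 mol.
Step 2 (CO:CO2 = 2:2): theoretical n(CO2) = 10.988 mol, so theoretical mass = 10.988 × 44.01 = 483.59 g.
At 91.65% yield, actual mass of CO2 = 483.59 × 0.9165 = 443.21 g.

443.2 g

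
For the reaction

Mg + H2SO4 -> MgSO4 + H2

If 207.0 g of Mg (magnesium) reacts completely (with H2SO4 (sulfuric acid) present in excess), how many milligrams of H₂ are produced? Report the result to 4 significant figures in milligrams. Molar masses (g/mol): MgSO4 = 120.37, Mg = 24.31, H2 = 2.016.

17170 mg

n(Mg) = 207.00 g / 24.31 g/mol = 8.5150 mol.
From the equation the Mg:H2 mole ratio is 1:1, so n(H2) = 8.5150 × 1/1 = 8.5150 mol.
Mass of H2 = 8.5150 mol × 2.016 g/mol = 17.166 g.
Converting to mg: 17.166 g = 17170 mg.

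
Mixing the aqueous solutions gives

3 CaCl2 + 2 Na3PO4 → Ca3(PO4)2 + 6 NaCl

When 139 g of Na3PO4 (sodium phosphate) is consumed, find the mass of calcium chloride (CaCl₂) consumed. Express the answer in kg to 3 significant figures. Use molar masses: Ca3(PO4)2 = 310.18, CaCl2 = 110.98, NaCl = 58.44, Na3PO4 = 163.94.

0.141 kg

n(Na3PO4) = 139.0 g / 163.94 g/mol = 0.8479 mol.
From the equation the Na3PO4:CaCl2 mole ratio is 2:3, so n(CaCl2) = 0.8479 × 3/2 = 1.272 mol.
Mass of CaCl2 = 1.272 mol × 110.98 g/mol = 141.1 g.
Converting to kg: 141.1 g = 0.141 kg.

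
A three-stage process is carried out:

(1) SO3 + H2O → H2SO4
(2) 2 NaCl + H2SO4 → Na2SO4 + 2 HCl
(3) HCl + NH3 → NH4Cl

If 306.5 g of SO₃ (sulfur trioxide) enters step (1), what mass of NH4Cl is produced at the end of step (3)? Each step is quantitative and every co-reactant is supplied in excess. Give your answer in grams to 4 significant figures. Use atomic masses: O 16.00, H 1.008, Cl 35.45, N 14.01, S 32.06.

409.6 g

M(SO3) = 32.06 + 3(16.00) = 80.06 g/mol.
M(NH4Cl) = 14.01 + 4(1.008) + 35.45 = 53.492 g/mol.
n(SO3) = 306.5 / 80.06 = 3.8284 mol.
Reaction (1): SO3→H2SO4 ratio 1:1 ⇒ n(H2SO4) = 3.8284 mol.
Reaction (2): H2SO4→HCl ratio 1:2 ⇒ n(HCl) = 7.6568 mol.
Reaction (3): HCl→NH4Cl ratio 1:1 ⇒ n(NH4Cl) = 7.6568 mol.
Mass of NH4Cl = 7.6568 × 53.492 = 409.58 g.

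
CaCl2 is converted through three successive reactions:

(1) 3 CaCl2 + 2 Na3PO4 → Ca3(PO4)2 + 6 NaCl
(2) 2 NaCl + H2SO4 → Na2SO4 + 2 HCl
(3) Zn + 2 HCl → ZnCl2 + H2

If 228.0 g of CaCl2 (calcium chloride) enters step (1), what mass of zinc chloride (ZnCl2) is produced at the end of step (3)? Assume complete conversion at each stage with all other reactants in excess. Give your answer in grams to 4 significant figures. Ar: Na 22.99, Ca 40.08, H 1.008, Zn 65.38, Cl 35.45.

280.0 g

M(CaCl2) = 40.08 + 2(35.45) = 110.98 g/mol.
M(ZnCl2) = 65.38 + 2(35.45) = 136.28 g/mol.
n(CaCl2) = 228.0 / 110.98 = 2.0544 mol.
Reaction (1): CaCl2→NaCl ratio 3:6 ⇒ n(NaCl) = 4.1088 mol.
Reaction (2): NaCl→HCl ratio 2:2 ⇒ n(HCl) = 4.1088 mol.
Reaction (3): HCl→ZnCl2 ratio 2:1 ⇒ n(ZnCl2) = 2.0544 mol.
Mass of ZnCl2 = 2.0544 × 136.28 = 279.98 g.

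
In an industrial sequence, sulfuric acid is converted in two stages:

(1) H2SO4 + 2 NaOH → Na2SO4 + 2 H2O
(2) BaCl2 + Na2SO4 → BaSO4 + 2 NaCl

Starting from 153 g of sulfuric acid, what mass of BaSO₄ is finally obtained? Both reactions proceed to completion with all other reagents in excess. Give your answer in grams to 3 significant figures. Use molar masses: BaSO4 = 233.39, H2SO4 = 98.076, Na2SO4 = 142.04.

364 g

n(H2SO4) = 153.0 / 98.076 = 1.560 mol.
Step 1 gives a 1:1 ratio of H2SO4 to Na2SO4, so n(Na2SO4) = 1.560 mol.
In step 2 the Na2SO4:BaSO4 ratio is 1:1, so n(BaSO4) = 1.560 mol.
Mass of BaSO4 = 1.560 × 233.39 = 364.1 g.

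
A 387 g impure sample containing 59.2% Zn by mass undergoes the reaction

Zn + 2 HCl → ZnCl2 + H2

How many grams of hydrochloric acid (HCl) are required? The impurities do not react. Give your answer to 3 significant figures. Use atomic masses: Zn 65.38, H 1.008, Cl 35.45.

Mass of pure Zn = 387 g × 0.592 = 229.1 g.
M(Zn) = 65.38 g/mol.
M(HCl) = 1.008 + 35.45 = 36.458 g/mol.
n(Zn) = 229.1 g / 65.38 g/mol = 3.504 mol.
From the equation the Zn:HCl mole ratio is 1:2, so n(HCl) = 3.504 × 2/1 = 7.008 mol.
Mass of HCl = 7.008 mol × 36.458 g/mol = 255.5 g.

256 g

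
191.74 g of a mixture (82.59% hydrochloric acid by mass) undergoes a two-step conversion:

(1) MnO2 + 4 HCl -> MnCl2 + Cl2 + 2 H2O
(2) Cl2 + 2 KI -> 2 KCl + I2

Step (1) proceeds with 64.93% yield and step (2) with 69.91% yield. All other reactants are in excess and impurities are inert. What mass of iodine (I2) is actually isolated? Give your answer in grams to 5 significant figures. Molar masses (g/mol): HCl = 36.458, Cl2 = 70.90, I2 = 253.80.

Pure HCl = 191.74 × 0.8259 = 158.358 g.
n(HCl) = 158.358 / 36.458 = 4.34358 mol.
Step 1 (HCl:Cl2 = 4:1): theoretical n(Cl2) = 1.08589 mol; at 64.93% yield, n(Cl2) = 0.705071 mol.
Step 2 (Cl2:I2 = 1:1): theoretical n(I2) = 0.705071 mol, so theoretical mass = 0.705071 × 253.80 = 178.947 g.
At 69.91% yield, actual mass of I2 = 178.947 × 0.6991 = 125.102 g.

125.10 g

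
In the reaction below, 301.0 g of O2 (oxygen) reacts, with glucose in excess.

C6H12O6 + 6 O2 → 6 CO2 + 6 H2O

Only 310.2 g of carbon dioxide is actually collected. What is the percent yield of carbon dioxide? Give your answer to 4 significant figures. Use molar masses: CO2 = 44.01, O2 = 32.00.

74.93 %

n(O2) = 301.00 g / 32.00 g/mol = 9.4062 mol.
From the equation the O2:CO2 mole ratio is 6:6, so n(CO2) = 9.4062 × 6/6 = 9.4062 mol.
Mass of CO2 = 9.4062 mol × 44.01 g/mol = 413.97 g.
This is the theoretical yield. Percent yield = 310.2 g / 413.97 g × 100% = 74.933%.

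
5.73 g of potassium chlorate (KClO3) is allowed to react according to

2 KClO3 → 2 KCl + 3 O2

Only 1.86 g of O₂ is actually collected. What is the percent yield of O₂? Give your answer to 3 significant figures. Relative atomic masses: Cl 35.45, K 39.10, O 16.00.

82.9 %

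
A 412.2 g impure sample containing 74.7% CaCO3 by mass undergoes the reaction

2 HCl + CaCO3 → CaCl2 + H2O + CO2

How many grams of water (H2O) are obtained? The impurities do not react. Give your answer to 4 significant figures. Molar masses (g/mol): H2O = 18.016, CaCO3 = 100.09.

55.42 g

Mass of pure CaCO3 = 412.2 g × 0.747 = 307.91 g.
n(CaCO3) = 307.91 g / 100.09 g/mol = 3.0764 mol.
From the equation the CaCO3:H2O mole ratio is 1:1, so n(H2O) = 3.0764 × 1/1 = 3.0764 mol.
Mass of H2O = 3.0764 mol × 18.016 g/mol = 55.424 g.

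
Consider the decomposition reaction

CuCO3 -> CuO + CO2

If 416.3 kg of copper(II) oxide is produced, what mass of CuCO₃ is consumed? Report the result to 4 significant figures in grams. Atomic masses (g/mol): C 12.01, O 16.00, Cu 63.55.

M(CuO) = 63.55 + 16.00 = 79.55 g/mol.
M(CuCO3) = 63.55 + 12.01 + 3(16.00) = 123.56 g/mol.
Convert: 416.3 kg = 416300 g.
n(CuO) = 416300 g / 79.55 g/mol = 5233.2 mol.
From the equation the CuO:CuCO3 mole ratio is 1:1, so n(CuCO3) = 5233.2 × 1/1 = 5233.2 mol.
Mass of CuCO3 = 5233.2 mol × 123.56 g/mol = 646610 g.

646600 g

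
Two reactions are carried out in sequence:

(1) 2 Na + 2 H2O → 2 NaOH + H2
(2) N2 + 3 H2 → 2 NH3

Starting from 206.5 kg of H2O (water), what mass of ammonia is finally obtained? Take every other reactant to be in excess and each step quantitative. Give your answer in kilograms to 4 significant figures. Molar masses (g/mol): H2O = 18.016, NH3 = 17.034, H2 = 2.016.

65.08 kg

206.5 kg = 206500 g.
n(H2O) = 206500 / 18.016 = 11462 mol.
Step 1 gives a 2:1 ratio of H2O to H2, so n(H2) = 5731.0 mol.
In step 2 the H2:NH3 ratio is 3:2, so n(NH3) = 3820.7 mol.
Mass of NH3 = 3820.7 × 17.034 = 65081 g = 65.08 kg.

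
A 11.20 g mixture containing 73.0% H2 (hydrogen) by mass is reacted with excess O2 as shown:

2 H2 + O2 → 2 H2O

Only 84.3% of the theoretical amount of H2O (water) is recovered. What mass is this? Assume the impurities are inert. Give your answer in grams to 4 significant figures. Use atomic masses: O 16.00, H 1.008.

61.59 g

Pure H2 available = 11.20 g × 0.730 = 8.1760 g.
M(H2) = 2(1.008) = 2.016 g/mol.
M(H2O) = 2(1.008) + 16.00 = 18.016 g/mol.
n(H2) = 8.1760 g / 2.016 g/mol = 4.0556 mol.
From the equation the H2:H2O mole ratio is 2:2, so n(H2O) = 4.0556 × 2/2 = 4.0556 mol.
Mass of H2O = 4.0556 mol × 18.016 g/mol = 73.065 g.
Actual mass collected = 73.065 g × 0.843 = 61.594 g.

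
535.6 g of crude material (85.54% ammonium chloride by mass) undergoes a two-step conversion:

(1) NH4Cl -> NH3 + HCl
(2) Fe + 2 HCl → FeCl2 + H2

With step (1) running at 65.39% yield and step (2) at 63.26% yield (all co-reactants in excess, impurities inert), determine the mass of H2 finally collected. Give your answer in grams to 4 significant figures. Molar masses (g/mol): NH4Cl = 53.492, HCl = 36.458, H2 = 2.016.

3.571 g

Pure NH4Cl = 535.6 × 0.8554 = 458.15 g.
n(NH4Cl) = 458.15 / 53.492 = 8.5649 mol.
Step 1 (NH4Cl:HCl = 1:1): theoretical n(HCl) = 8.5649 mol; at 65.39% yield, n(HCl) = 5.6006 mol.
Step 2 (HCl:H2 = 2:1): theoretical n(H2) = 2.8003 mol, so theoretical mass = 2.8003 × 2.016 = 5.6454 g.
At 63.26% yield, actual mass of H2 = 5.6454 × 0.6326 = 3.5713 g.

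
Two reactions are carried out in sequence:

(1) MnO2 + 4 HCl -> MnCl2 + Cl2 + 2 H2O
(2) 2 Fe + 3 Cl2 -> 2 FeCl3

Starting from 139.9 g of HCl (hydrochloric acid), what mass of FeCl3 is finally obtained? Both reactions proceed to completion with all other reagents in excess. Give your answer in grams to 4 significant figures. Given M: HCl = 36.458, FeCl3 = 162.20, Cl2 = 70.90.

n(HCl) = 139.90 / 36.458 = 3.8373 mol.
Step 1 gives a 4:1 ratio of HCl to Cl2, so n(Cl2) = 0.95932 mol.
In step 2 the Cl2:FeCl3 ratio is 3:2, so n(FeCl3) = 0.63955 mol.
Mass of FeCl3 = 0.63955 × 162.20 = 103.73 g.

103.7 g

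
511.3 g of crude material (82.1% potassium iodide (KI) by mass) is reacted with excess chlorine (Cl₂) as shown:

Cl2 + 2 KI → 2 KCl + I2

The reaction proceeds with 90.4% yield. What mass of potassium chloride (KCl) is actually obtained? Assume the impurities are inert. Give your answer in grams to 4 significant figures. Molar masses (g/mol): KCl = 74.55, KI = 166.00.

170.4 g

Pure KI available = 511.3 g × 0.821 = 419.78 g.
n(KI) = 419.78 g / 166.00 g/mol = 2.5288 mol.
From the equation the KI:KCl mole ratio is 2:2, so n(KCl) = 2.5288 × 2/2 = 2.5288 mol.
Mass of KCl = 2.5288 mol × 74.55 g/mol = 188.52 g.
Actual mass collected = 188.52 g × 0.904 = 170.42 g.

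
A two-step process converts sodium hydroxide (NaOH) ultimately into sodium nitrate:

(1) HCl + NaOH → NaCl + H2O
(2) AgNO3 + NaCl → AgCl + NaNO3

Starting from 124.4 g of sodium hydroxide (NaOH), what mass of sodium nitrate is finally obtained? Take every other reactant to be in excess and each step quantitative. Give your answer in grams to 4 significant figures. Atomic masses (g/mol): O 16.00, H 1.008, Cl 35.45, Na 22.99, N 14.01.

264.4 g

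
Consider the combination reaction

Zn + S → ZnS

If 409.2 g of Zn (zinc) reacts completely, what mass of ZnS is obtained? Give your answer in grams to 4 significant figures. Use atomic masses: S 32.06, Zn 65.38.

609.9 g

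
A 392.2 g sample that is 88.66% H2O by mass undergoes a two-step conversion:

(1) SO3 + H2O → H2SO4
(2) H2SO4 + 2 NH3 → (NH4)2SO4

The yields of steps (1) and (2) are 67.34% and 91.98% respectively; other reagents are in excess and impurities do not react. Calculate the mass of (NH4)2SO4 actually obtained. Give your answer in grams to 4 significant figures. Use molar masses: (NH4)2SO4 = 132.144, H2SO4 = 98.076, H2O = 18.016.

1580 g

Pure H2O = 392.2 × 0.8866 = 347.72 g.
n(H2O) = 347.72 / 18.016 = 19.301 mol.
Step 1 (H2O:H2SO4 = 1:1): theoretical n(H2SO4) = 19.301 mol; at 67.34% yield, n(H2SO4) = 12.997 mol.
Step 2 (H2SO4:(NH4)2SO4 = 1:1): theoretical n((NH4)2SO4) = 12.997 mol, so theoretical mass = 12.997 × 132.144 = 1717.5 g.
At 91.98% yield, actual mass of (NH4)2SO4 = 1717.5 × 0.9198 = 1579.8 g.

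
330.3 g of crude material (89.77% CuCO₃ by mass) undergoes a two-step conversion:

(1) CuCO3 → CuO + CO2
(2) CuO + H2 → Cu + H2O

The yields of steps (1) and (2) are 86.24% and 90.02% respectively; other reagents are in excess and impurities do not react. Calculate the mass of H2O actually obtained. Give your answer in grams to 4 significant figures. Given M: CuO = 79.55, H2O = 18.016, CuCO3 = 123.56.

33.56 g

Pure CuCO3 = 330.3 × 0.8977 = 296.51 g.
n(CuCO3) = 296.51 / 123.56 = 2.3997 mol.
Step 1 (CuCO3:CuO = 1:1): theoretical n(CuO) = 2.3997 mol; at 86.24% yield, n(CuO) = 2.0695 mol.
Step 2 (CuO:H2O = 1:1): theoretical n(H2O) = 2.0695 mol, so theoretical mass = 2.0695 × 18.016 = 37.285 g.
At 90.02% yield, actual mass of H2O = 37.285 × 0.9002 = 33.564 g.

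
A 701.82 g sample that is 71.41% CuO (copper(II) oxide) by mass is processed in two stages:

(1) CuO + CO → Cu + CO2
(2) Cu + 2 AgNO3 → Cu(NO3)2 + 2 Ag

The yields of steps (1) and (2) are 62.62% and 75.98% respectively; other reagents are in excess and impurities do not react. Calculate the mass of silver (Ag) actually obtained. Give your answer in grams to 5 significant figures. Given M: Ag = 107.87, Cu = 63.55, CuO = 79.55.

Pure CuO = 701.82 × 0.7141 = 501.170 g.
n(CuO) = 501.170 / 79.55 = 6.30006 mol.
Step 1 (CuO:Cu = 1:1): theoretical n(Cu) = 6.30006 mol; at 62.62% yield, n(Cu) = 3.94510 mol.
Step 2 (Cu:Ag = 1:2): theoretical n(Ag) = 7.89019 mol, so theoretical mass = 7.89019 × 107.87 = 851.115 g.
At 75.98% yield, actual mass of Ag = 851.115 × 0.7598 = 646.677 g.

646.68 g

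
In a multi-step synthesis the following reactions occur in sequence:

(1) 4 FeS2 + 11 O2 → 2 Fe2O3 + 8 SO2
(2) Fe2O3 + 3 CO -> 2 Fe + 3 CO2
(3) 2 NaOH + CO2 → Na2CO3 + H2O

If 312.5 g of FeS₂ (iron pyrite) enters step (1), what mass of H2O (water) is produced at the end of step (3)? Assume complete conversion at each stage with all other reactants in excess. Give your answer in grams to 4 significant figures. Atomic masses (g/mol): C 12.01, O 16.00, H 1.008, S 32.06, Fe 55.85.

M(FeS2) = 55.85 + 2(32.06) = 119.97 g/mol.
M(H2O) = 2(1.008) + 16.00 = 18.016 g/mol.
n(FeS2) = 312.5 / 119.97 = 2.6048 mol.
Reaction (1): FeS2→Fe2O3 ratio 4:2 ⇒ n(Fe2O3) = 1.3024 mol.
Reaction (2): Fe2O3→CO2 ratio 1:3 ⇒ n(CO2) = 3.9072 mol.
Reaction (3): CO2→H2O ratio 1:1 ⇒ n(H2O) = 3.9072 mol.
Mass of H2O = 3.9072 × 18.016 = 70.393 g.

70.39 g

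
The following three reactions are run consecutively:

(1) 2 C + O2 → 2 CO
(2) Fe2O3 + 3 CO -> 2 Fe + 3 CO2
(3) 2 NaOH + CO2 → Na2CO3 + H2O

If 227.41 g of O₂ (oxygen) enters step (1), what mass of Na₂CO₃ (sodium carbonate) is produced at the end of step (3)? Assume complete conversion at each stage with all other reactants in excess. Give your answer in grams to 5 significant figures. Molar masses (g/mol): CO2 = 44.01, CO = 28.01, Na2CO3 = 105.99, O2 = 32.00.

n(O2) = 227.41 / 32.00 = 7.10656 mol.
Reaction (1): O2→CO ratio 1:2 ⇒ n(CO) = 14.2131 mol.
Reaction (2): CO→CO2 ratio 3:3 ⇒ n(CO2) = 14.2131 mol.
Reaction (3): CO2→Na2CO3 ratio 1:1 ⇒ n(Na2CO3) = 14.2131 mol.
Mass of Na2CO3 = 14.2131 × 105.99 = 1506.45 g.

1506.4 g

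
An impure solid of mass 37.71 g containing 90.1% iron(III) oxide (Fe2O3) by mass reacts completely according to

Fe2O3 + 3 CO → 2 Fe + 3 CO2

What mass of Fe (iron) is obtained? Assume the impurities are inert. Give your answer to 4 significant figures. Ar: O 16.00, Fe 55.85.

23.76 g

Mass of pure Fe2O3 = 37.71 g × 0.901 = 33.977 g.
M(Fe2O3) = 2(55.85) + 3(16.00) = 159.70 g/mol.
M(Fe) = 55.85 g/mol.
n(Fe2O3) = 33.977 g / 159.70 g/mol = 0.21275 mol.
From the equation the Fe2O3:Fe mole ratio is 1:2, so n(Fe) = 0.21275 × 2/1 = 0.42551 mol.
Mass of Fe = 0.42551 mol × 55.85 g/mol = 23.765 g.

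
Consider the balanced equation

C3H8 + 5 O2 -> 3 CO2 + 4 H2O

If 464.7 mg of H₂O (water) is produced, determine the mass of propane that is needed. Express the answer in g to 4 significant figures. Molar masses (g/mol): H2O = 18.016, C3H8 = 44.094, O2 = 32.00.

0.2843 g

Convert: 464.7 mg = 0.46470 g.
n(H2O) = 0.46470 g / 18.016 g/mol = 0.025794 mol.
From the equation the H2O:C3H8 mole ratio is 4:1, so n(C3H8) = 0.025794 × 1/4 = 0.0064484 mol.
Mass of C3H8 = 0.0064484 mol × 44.094 g/mol = 0.28434 g.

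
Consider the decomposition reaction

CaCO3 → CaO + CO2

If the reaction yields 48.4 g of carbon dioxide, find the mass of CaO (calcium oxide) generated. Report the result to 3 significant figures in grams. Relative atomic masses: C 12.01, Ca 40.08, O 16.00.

M(CO2) = 12.01 + 2(16.00) = 44.01 g/mol.
M(CaO) = 40.08 + 16.00 = 56.08 g/mol.
n(CO2) = 48.40 g / 44.01 g/mol = 1.100 mol.
From the equation the CO2:CaO mole ratio is 1:1, so n(CaO) = 1.100 × 1/1 = 1.100 mol.
Mass of CaO = 1.100 mol × 56.08 g/mol = 61.67 g.

61.7 g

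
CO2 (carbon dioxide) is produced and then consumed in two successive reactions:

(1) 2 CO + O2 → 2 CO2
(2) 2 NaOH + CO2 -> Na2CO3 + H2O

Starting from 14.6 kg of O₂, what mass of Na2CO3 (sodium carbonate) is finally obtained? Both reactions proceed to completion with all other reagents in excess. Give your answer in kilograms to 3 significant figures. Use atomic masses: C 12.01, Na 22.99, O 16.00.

96.7 kg

M(O2) = 2(16.00) = 32.00 g/mol.
M(Na2CO3) = 2(22.99) + 12.01 + 3(16.00) = 105.99 g/mol.
14.6 kg = 14600 g.
n(O2) = 14600 / 32.00 = 456.2 mol.
Step 1 gives a 1:2 ratio of O2 to CO2, so n(CO2) = 912.5 mol.
In step 2 the CO2:Na2CO3 ratio is 1:1, so n(Na2CO3) = 912.5 mol.
Mass of Na2CO3 = 912.5 × 105.99 = 96720 g = 96.7 kg.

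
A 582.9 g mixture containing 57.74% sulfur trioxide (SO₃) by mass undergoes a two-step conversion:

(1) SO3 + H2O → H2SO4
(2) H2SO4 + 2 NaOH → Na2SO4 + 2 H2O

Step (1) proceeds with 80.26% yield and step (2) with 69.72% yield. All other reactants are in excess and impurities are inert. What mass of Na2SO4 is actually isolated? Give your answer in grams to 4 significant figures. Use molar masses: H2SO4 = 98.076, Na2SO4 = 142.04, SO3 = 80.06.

334.1 g

Pure SO3 = 582.9 × 0.5774 = 336.57 g.
n(SO3) = 336.57 / 80.06 = 4.2039 mol.
Step 1 (SO3:H2SO4 = 1:1): theoretical n(H2SO4) = 4.2039 mol; at 80.26% yield, n(H2SO4) = 3.3741 mol.
Step 2 (H2SO4:Na2SO4 = 1:1): theoretical n(Na2SO4) = 3.3741 mol, so theoretical mass = 3.3741 × 142.04 = 479.25 g.
At 69.72% yield, actual mass of Na2SO4 = 479.25 × 0.6972 = 334.14 g.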